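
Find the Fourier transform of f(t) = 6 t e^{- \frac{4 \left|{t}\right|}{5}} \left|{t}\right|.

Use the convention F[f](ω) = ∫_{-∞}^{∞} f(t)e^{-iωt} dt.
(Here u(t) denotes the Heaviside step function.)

F(ω) = \frac{15000 i \omega \left(25 \omega^{2} - 48\right)}{\left(25 \omega^{2} + 16\right)^{3}}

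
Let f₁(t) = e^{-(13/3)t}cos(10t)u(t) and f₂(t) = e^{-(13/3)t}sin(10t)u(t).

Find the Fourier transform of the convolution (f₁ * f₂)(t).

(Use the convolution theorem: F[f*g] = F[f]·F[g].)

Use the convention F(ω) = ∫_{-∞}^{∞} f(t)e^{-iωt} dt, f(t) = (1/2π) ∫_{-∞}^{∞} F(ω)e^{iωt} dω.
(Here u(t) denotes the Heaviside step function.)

F[f₁*f₂](ω) = \frac{270 \left(3 i \omega + 13\right)}{\left(\left(3 i \omega + 13\right)^{2} + 900\right)^{2}}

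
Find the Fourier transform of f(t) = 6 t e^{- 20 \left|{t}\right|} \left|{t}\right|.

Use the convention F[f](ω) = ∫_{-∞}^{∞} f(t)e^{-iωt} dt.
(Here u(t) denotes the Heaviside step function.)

F(ω) = \frac{24 i \omega \left(\omega^{2} - 1200\right)}{\left(\omega^{2} + 400\right)^{3}}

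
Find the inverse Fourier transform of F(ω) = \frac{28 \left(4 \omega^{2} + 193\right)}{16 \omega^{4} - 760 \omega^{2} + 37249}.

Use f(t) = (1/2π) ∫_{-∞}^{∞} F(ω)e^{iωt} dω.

f(t) = e^{- \frac{7 \left|{t}\right|}{2}} \cos{\left(6 \left|{t}\right| \right)}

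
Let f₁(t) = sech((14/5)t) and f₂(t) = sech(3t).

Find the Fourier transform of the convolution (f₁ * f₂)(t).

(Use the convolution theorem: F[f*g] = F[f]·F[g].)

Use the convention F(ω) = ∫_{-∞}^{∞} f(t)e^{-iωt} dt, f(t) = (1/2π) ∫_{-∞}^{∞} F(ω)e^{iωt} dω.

F[f₁*f₂](ω) = \frac{5 \pi^{2}}{42 \cosh{\left(\frac{\pi \omega}{6} \right)} \cosh{\left(\frac{5 \pi \omega}{28} \right)}}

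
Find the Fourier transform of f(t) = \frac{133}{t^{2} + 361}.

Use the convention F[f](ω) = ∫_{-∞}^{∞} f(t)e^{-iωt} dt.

F(ω) = 7 \pi e^{- 19 \left|{\omega}\right|}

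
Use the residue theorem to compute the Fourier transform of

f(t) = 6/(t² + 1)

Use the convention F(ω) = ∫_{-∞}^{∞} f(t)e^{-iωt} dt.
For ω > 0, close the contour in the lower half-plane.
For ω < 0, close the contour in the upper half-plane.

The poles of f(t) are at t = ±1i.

Let g(z) = f(z)e^{-iωz}; for large |z| the factor e^{-iωz} decays in the lower half-plane when ω > 0 and in the upper half-plane when ω < 0.

Case ω > 0 (lower half-plane, clockwise contour ⇒ F(ω) = -2πi·ΣRes):
  Res_{z = - i} g(z) = 3 i e^{- \omega}
  F(ω) = -2πi·ΣRes = 6 \pi e^{- \omega}

Case ω < 0 (upper half-plane, counterclockwise contour ⇒ F(ω) = +2πi·ΣRes):
  Res_{z = i} g(z) = - 3 i e^{\omega}
  F(ω) = 2πi·ΣRes = 6 \pi e^{\omega}

Both cases combine into a single formula in |ω|:

F(ω) = 6 \pi e^{- \left|{\omega}\right|}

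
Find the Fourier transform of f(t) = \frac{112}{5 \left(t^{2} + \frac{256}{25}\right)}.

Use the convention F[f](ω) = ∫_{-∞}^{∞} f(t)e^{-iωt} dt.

F(ω) = 7 \pi e^{- \frac{16 \left|{\omega}\right|}{5}}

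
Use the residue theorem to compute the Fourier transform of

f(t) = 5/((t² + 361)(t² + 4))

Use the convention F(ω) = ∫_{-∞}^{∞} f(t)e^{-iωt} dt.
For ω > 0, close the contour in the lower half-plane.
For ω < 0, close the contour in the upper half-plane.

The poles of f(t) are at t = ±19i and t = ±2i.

Let g(z) = f(z)e^{-iωz}; for large |z| the factor e^{-iωz} decays in the lower half-plane when ω > 0 and in the upper half-plane when ω < 0.

Case ω > 0 (lower half-plane, clockwise contour ⇒ F(ω) = -2πi·ΣRes):
  Res_{z = - 19 i} g(z) = - \frac{5 i e^{- 19 \omega}}{13566}
  Res_{z = - 2 i} g(z) = \frac{5 i e^{- 2 \omega}}{1428}
  F(ω) = -2πi·ΣRes = \frac{5 \pi \left(19 e^{17 \omega} - 2\right) e^{- 19 \omega}}{13566}

Case ω < 0 (upper half-plane, counterclockwise contour ⇒ F(ω) = +2πi·ΣRes):
  Res_{z = 19 i} g(z) = \frac{5 i e^{19 \omega}}{13566}
  Res_{z = 2 i} g(z) = - \frac{5 i e^{2 \omega}}{1428}
  F(ω) = 2πi·ΣRes = \frac{5 \pi \left(19 - 2 e^{17 \omega}\right) e^{2 \omega}}{13566}

Both cases combine into a single formula in |ω|:

F(ω) = \frac{5 \pi \left(19 e^{17 \left|{\omega}\right|} - 2\right) e^{- 19 \left|{\omega}\right|}}{13566}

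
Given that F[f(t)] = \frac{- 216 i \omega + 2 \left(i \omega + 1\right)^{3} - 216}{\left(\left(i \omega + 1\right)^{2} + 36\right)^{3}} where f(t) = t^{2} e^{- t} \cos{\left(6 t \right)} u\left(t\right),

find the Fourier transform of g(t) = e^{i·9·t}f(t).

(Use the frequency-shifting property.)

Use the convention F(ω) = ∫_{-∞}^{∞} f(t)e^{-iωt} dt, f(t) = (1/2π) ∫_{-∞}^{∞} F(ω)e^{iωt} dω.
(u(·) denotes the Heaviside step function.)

F[g](ω) = \frac{2 \left(108 i \left(9 - \omega\right) + \left(i \left(\omega - 9\right) + 1\right)^{3} - 108\right)}{\left(\left(i \left(\omega - 9\right) + 1\right)^{2} + 36\right)^{3}}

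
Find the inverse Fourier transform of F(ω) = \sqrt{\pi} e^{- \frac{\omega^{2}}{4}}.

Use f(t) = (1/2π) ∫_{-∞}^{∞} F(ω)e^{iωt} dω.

f(t) = e^{- t^{2}}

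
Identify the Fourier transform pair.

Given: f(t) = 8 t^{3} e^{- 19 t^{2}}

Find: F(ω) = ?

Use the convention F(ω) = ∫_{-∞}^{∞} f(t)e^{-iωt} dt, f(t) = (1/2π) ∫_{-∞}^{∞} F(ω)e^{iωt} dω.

F(ω) = \frac{\sqrt{19} i \sqrt{\pi} \omega \left(\omega^{2} - 114\right) e^{- \frac{\omega^{2}}{76}}}{130321}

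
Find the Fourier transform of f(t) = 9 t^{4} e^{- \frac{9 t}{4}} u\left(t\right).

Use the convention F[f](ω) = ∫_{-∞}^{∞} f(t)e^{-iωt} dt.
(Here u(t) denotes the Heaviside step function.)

F(ω) = \frac{221184}{\left(4 i \omega + 9\right)^{5}}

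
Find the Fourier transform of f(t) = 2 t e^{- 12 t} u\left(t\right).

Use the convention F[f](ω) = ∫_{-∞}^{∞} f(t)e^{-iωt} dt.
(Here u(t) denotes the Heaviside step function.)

F(ω) = \frac{2}{\left(i \omega + 12\right)^{2}}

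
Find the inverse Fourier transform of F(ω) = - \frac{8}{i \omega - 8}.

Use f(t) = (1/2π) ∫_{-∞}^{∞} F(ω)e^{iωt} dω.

f(t) = 8 e^{8 t} u\left(- t\right)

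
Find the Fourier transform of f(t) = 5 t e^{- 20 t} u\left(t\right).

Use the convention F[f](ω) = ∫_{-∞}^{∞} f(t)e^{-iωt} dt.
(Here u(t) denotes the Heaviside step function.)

F(ω) = \frac{5}{\left(i \omega + 20\right)^{2}}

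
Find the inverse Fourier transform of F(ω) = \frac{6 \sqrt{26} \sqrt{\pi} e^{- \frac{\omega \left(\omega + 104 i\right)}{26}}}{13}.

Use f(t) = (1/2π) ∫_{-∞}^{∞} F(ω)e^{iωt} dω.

f(t) = 6 e^{- \frac{13 \left(t - 4\right)^{2}}{2}}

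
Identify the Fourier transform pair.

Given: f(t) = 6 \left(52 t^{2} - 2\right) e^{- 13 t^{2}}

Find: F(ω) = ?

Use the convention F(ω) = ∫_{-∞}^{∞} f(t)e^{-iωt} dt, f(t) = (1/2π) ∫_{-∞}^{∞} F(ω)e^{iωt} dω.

F(ω) = - \frac{6 \sqrt{13} \sqrt{\pi} \omega^{2} e^{- \frac{\omega^{2}}{52}}}{169}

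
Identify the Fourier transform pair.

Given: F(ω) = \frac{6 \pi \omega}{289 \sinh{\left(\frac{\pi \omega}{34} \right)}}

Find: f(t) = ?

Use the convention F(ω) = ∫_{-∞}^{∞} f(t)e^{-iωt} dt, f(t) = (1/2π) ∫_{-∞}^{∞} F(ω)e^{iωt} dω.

f(t) = \frac{6}{\cosh^{2}{\left(17 t \right)}}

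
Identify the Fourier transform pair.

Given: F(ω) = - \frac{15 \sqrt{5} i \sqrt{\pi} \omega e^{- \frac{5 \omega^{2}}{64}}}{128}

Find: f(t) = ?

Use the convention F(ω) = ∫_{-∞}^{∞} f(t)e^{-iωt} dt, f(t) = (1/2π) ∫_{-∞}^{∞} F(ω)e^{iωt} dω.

f(t) = 3 t e^{- \frac{16 t^{2}}{5}}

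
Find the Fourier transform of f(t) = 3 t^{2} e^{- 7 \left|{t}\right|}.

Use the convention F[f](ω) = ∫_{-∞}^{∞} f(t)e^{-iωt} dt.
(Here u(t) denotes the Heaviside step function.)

F(ω) = \frac{84 \left(49 - 3 \omega^{2}\right)}{\left(\omega^{2} + 49\right)^{3}}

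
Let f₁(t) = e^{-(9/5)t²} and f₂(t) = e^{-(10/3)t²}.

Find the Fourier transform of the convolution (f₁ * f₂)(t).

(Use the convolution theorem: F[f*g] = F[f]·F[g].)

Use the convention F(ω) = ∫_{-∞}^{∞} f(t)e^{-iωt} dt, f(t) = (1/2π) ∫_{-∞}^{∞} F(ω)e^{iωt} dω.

F[f₁*f₂](ω) = \frac{\sqrt{6} \pi e^{- \frac{77 \omega^{2}}{360}}}{6}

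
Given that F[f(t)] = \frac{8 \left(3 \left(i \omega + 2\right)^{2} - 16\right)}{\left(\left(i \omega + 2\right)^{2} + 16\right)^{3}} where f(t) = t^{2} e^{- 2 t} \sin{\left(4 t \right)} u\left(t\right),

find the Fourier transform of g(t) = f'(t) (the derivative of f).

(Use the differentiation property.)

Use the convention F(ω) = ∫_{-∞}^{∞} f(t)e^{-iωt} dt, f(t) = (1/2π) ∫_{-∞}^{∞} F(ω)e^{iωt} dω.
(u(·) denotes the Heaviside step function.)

F[g](ω) = \frac{8 i \omega \left(3 \left(i \omega + 2\right)^{2} - 16\right)}{\left(\left(i \omega + 2\right)^{2} + 16\right)^{3}}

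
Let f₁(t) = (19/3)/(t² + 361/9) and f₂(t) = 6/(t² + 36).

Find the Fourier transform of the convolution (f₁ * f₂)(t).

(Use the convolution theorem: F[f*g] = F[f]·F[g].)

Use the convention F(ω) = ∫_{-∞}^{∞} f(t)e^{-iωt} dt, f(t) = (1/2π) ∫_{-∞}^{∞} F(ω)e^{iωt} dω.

F[f₁*f₂](ω) = \pi^{2} e^{- \frac{37 \left|{\omega}\right|}{3}}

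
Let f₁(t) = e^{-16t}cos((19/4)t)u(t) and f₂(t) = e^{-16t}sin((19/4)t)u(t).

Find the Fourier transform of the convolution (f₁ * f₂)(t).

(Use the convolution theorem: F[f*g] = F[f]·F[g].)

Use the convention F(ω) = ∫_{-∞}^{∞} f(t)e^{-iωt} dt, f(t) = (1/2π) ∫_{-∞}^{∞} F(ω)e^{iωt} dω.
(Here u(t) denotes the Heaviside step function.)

F[f₁*f₂](ω) = \frac{1216 \left(i \omega + 16\right)}{\left(16 \left(i \omega + 16\right)^{2} + 361\right)^{2}}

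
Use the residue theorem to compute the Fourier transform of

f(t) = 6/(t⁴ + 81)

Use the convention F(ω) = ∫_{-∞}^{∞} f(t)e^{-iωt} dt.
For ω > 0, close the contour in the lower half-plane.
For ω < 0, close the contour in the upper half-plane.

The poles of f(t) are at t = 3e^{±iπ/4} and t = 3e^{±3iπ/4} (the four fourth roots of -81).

Let g(z) = f(z)e^{-iωz}; for large |z| the factor e^{-iωz} decays in the lower half-plane when ω > 0 and in the upper half-plane when ω < 0.

Case ω > 0 (lower half-plane, clockwise contour ⇒ F(ω) = -2πi·ΣRes):
  Res_{z = - \frac{3 \sqrt{2}}{2} - \frac{3 \sqrt{2} i}{2}} g(z) = \frac{\sqrt{2} i \left(1 - i\right) e^{\frac{3 \sqrt{2} \omega \left(-1 + i\right)}{2}}}{36}
  Res_{z = \frac{3 \sqrt{2}}{2} - \frac{3 \sqrt{2} i}{2}} g(z) = \frac{\sqrt{2} i \left(1 + i\right) e^{- \frac{3 \sqrt{2} \omega \left(1 + i\right)}{2}}}{36}
  F(ω) = -2πi·ΣRes = \frac{\sqrt{2} \pi \left(1 - i\right) \left(e^{3 \sqrt{2} i \omega} + i\right) e^{- \frac{3 \sqrt{2} \omega \left(1 + i\right)}{2}}}{18} = \frac{2 \pi e^{- \frac{3 \sqrt{2} \omega}{2}} \sin{\left(\frac{3 \sqrt{2} \omega}{2} + \frac{\pi}{4} \right)}}{9}

Case ω < 0 (upper half-plane, counterclockwise contour ⇒ F(ω) = +2πi·ΣRes):
  Res_{z = \frac{3 \sqrt{2}}{2} + \frac{3 \sqrt{2} i}{2}} g(z) = \frac{\sqrt{2} i \left(-1 + i\right) e^{\frac{3 \sqrt{2} \omega \left(1 - i\right)}{2}}}{36}
  Res_{z = - \frac{3 \sqrt{2}}{2} + \frac{3 \sqrt{2} i}{2}} g(z) = \frac{\sqrt{2} \left(1 - i\right) e^{\frac{3 \sqrt{2} \omega \left(1 + i\right)}{2}}}{36}
  F(ω) = 2πi·ΣRes = - \frac{\sqrt{2} i \pi \left(i \left(1 - i\right) e^{\frac{3 \sqrt{2} \omega \left(1 - i\right)}{2}} - \left(1 - i\right) e^{\frac{3 \sqrt{2} \omega \left(1 + i\right)}{2}}\right)}{18} = \frac{2 \pi e^{\frac{3 \sqrt{2} \omega}{2}} \cos{\left(\frac{3 \sqrt{2} \omega}{2} + \frac{\pi}{4} \right)}}{9}

Both cases combine into a single formula in |ω|:

F(ω) = \frac{2 \pi e^{- \frac{3 \sqrt{2} \left|{\omega}\right|}{2}} \sin{\left(\frac{3 \sqrt{2} \left|{\omega}\right|}{2} + \frac{\pi}{4} \right)}}{9}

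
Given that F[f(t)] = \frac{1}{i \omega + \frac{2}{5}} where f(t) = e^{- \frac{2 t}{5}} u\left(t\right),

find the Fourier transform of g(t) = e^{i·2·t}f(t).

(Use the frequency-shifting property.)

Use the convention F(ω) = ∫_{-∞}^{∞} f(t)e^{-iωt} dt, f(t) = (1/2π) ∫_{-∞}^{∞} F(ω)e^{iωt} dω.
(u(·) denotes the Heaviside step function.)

F[g](ω) = \frac{5}{5 i \left(\omega - 2\right) + 2}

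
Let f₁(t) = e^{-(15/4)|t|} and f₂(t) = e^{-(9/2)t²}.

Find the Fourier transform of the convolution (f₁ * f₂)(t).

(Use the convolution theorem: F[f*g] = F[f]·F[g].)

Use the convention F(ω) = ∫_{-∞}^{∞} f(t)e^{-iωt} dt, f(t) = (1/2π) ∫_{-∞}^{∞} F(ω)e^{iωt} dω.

F[f₁*f₂](ω) = \frac{40 \sqrt{2} \sqrt{\pi} e^{- \frac{\omega^{2}}{18}}}{16 \omega^{2} + 225}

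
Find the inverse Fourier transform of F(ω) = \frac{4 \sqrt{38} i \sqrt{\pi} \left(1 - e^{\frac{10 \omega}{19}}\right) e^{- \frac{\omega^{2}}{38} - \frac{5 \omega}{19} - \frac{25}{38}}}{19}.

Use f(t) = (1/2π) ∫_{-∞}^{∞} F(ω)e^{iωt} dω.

f(t) = 8 e^{- \frac{19 t^{2}}{2}} \sin{\left(5 t \right)}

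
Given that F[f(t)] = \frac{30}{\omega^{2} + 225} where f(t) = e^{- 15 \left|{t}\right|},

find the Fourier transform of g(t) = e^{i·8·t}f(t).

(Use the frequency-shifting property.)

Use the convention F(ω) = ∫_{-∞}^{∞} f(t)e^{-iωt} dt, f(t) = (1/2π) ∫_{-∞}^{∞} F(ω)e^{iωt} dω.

F[g](ω) = \frac{30}{\left(\omega - 8\right)^{2} + 225}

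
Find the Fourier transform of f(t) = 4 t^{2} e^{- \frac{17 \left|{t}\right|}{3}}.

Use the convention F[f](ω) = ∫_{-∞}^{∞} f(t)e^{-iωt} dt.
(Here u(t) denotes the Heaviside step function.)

F(ω) = \frac{7344 \left(289 - 27 \omega^{2}\right)}{\left(9 \omega^{2} + 289\right)^{3}}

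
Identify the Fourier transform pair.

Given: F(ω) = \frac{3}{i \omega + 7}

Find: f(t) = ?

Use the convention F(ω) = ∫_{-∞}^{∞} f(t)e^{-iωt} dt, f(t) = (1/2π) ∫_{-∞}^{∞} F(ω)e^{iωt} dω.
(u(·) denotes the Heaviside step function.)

f(t) = 3 e^{- 7 t} u\left(t\right)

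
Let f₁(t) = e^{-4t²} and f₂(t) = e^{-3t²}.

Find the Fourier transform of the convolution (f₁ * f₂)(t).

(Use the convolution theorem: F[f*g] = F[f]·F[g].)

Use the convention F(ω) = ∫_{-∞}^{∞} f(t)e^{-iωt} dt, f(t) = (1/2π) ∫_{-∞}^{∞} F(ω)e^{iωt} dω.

F[f₁*f₂](ω) = \frac{\sqrt{3} \pi e^{- \frac{7 \omega^{2}}{48}}}{6}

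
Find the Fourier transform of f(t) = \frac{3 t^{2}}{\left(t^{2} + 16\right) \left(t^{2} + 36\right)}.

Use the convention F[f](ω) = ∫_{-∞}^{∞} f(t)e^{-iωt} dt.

F(ω) = \frac{3 \pi \left(3 - 2 e^{2 \left|{\omega}\right|}\right) e^{- 6 \left|{\omega}\right|}}{10}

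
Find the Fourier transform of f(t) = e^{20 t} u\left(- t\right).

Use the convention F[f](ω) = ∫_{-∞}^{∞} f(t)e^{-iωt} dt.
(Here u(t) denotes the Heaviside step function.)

F(ω) = \frac{i}{\omega + 20 i}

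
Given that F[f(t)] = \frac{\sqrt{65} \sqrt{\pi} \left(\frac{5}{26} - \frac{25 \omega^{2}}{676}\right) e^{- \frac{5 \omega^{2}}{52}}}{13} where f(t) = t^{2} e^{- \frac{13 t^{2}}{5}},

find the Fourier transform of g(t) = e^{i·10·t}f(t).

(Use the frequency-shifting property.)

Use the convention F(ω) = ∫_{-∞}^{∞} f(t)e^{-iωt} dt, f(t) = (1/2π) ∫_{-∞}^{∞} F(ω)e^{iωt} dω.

F[g](ω) = \frac{5 \sqrt{65} \sqrt{\pi} \left(26 - 5 \left(\omega - 10\right)^{2}\right) e^{- \frac{5 \left(\omega - 10\right)^{2}}{52}}}{8788}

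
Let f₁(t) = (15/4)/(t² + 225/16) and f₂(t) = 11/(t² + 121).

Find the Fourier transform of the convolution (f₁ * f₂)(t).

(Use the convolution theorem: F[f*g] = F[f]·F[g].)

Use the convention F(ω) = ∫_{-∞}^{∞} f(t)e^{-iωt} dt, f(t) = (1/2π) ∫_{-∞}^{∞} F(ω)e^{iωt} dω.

F[f₁*f₂](ω) = \pi^{2} e^{- \frac{59 \left|{\omega}\right|}{4}}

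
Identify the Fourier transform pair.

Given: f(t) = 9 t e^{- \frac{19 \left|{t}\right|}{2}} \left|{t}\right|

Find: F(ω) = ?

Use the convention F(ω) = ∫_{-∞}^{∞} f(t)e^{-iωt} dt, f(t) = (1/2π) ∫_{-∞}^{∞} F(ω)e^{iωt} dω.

F(ω) = \frac{576 i \omega \left(4 \omega^{2} - 1083\right)}{\left(4 \omega^{2} + 361\right)^{3}}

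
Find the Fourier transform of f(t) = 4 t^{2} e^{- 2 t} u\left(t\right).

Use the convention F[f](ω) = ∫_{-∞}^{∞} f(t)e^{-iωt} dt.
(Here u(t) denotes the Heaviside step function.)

F(ω) = \frac{8}{\left(i \omega + 2\right)^{3}}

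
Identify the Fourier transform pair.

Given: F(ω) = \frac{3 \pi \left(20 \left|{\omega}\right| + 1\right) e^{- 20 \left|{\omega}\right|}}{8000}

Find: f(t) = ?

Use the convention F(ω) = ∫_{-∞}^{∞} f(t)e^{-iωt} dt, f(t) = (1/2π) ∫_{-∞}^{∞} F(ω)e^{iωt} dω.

f(t) = \frac{6}{\left(t^{2} + 400\right)^{2}}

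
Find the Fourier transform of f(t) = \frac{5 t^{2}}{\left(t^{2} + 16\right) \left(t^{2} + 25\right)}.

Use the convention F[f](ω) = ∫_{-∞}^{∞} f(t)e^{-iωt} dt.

F(ω) = \frac{5 \pi \left(5 - 4 e^{\left|{\omega}\right|}\right) e^{- 5 \left|{\omega}\right|}}{9}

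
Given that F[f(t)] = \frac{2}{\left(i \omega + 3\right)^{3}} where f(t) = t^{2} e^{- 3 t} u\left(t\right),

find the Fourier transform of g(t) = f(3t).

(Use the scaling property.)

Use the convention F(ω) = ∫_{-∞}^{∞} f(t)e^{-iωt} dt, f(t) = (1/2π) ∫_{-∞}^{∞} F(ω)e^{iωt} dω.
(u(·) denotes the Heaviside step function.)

F[g](ω) = \frac{18}{\left(i \omega + 9\right)^{3}}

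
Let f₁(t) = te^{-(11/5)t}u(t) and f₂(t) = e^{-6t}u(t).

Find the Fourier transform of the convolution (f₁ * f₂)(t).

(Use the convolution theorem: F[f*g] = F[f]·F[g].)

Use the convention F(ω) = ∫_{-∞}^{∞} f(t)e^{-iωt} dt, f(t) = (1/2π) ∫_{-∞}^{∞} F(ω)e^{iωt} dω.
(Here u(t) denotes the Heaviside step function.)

F[f₁*f₂](ω) = \frac{25}{\left(i \omega + 6\right) \left(5 i \omega + 11\right)^{2}}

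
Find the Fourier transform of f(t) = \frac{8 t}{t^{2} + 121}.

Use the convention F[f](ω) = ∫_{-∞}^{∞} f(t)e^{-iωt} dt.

F(ω) = - 8 i \pi e^{- 11 \left|{\omega}\right|} \operatorname{sign}{\left(\omega \right)}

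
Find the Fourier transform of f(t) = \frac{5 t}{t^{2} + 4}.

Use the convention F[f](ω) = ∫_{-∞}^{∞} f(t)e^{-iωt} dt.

F(ω) = - 5 i \pi e^{- 2 \left|{\omega}\right|} \operatorname{sign}{\left(\omega \right)}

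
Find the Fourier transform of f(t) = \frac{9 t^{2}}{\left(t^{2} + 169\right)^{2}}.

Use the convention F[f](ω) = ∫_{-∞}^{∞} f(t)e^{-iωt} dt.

F(ω) = \frac{9 \pi \left(1 - 13 \left|{\omega}\right|\right) e^{- 13 \left|{\omega}\right|}}{26}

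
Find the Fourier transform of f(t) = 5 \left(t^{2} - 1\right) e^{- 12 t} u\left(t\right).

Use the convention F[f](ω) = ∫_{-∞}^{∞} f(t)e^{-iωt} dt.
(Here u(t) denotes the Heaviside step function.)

F(ω) = \frac{5 \left(2 i \omega - \left(i \omega + 12\right)^{3} + 24\right)}{\left(i \omega + 12\right)^{4}}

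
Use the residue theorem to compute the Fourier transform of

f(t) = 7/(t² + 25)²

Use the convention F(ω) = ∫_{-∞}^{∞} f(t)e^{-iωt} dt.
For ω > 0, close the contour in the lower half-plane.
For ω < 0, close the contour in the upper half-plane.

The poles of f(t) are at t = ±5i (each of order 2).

Let g(z) = f(z)e^{-iωz}; for large |z| the factor e^{-iωz} decays in the lower half-plane when ω > 0 and in the upper half-plane when ω < 0.

Case ω > 0 (lower half-plane, clockwise contour ⇒ F(ω) = -2πi·ΣRes):
  Res_{z = - 5 i} g(z) = \frac{7 i \left(5 \omega + 1\right) e^{- 5 \omega}}{500} (pole of order 2)
  F(ω) = -2πi·ΣRes = \frac{7 \pi \left(5 \omega + 1\right) e^{- 5 \omega}}{250}

Case ω < 0 (upper half-plane, counterclockwise contour ⇒ F(ω) = +2πi·ΣRes):
  Res_{z = 5 i} g(z) = \frac{7 i \left(5 \omega - 1\right) e^{5 \omega}}{500} (pole of order 2)
  F(ω) = 2πi·ΣRes = \frac{7 \pi \left(1 - 5 \omega\right) e^{5 \omega}}{250}

Both cases combine into a single formula in |ω|:

F(ω) = \frac{7 \pi \left(5 \left|{\omega}\right| + 1\right) e^{- 5 \left|{\omega}\right|}}{250}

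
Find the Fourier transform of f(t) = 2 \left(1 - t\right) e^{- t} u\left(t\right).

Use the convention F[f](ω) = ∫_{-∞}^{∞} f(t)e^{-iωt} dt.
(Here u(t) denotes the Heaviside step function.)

F(ω) = \frac{2 i \omega}{- \omega^{2} + 2 i \omega + 1}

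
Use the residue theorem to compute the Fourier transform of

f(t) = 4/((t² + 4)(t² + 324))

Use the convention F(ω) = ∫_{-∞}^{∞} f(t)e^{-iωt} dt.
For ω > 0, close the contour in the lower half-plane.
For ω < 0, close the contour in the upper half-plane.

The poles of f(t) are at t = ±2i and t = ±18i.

Let g(z) = f(z)e^{-iωz}; for large |z| the factor e^{-iωz} decays in the lower half-plane when ω > 0 and in the upper half-plane when ω < 0.

Case ω > 0 (lower half-plane, clockwise contour ⇒ F(ω) = -2πi·ΣRes):
  Res_{z = - 2 i} g(z) = \frac{i e^{- 2 \omega}}{320}
  Res_{z = - 18 i} g(z) = - \frac{i e^{- 18 \omega}}{2880}
  F(ω) = -2πi·ΣRes = \frac{\pi \left(9 e^{16 \omega} - 1\right) e^{- 18 \omega}}{1440}

Case ω < 0 (upper half-plane, counterclockwise contour ⇒ F(ω) = +2πi·ΣRes):
  Res_{z = 2 i} g(z) = - \frac{i e^{2 \omega}}{320}
  Res_{z = 18 i} g(z) = \frac{i e^{18 \omega}}{2880}
  F(ω) = 2πi·ΣRes = \frac{\pi \left(9 - e^{16 \omega}\right) e^{2 \omega}}{1440}

Both cases combine into a single formula in |ω|:

F(ω) = \frac{\pi \left(9 e^{16 \left|{\omega}\right|} - 1\right) e^{- 18 \left|{\omega}\right|}}{1440}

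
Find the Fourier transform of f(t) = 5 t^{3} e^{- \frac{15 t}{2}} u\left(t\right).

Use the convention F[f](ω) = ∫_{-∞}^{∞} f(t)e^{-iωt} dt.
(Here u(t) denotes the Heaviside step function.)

F(ω) = \frac{480}{\left(2 i \omega + 15\right)^{4}}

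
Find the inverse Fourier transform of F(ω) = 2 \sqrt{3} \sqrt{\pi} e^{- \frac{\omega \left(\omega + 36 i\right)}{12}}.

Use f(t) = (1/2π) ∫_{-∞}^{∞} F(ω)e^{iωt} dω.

f(t) = 6 e^{- 3 \left(t - 3\right)^{2}}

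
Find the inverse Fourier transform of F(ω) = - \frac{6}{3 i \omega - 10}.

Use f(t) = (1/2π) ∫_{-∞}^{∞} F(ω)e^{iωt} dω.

f(t) = 2 e^{\frac{10 t}{3}} u\left(- t\right)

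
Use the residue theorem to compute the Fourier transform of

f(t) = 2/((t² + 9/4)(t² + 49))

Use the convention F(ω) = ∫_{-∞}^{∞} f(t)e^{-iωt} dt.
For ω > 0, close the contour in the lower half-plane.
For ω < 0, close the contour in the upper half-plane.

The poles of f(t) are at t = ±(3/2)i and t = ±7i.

Let g(z) = f(z)e^{-iωz}; for large |z| the factor e^{-iωz} decays in the lower half-plane when ω > 0 and in the upper half-plane when ω < 0.

Case ω > 0 (lower half-plane, clockwise contour ⇒ F(ω) = -2πi·ΣRes):
  Res_{z = - \frac{3 i}{2}} g(z) = \frac{8 i e^{- \frac{3 \omega}{2}}}{561}
  Res_{z = - 7 i} g(z) = - \frac{4 i e^{- 7 \omega}}{1309}
  F(ω) = -2πi·ΣRes = - \frac{8 \pi e^{- 7 \omega}}{1309} + \frac{16 \pi e^{- \frac{3 \omega}{2}}}{561}

Case ω < 0 (upper half-plane, counterclockwise contour ⇒ F(ω) = +2πi·ΣRes):
  Res_{z = \frac{3 i}{2}} g(z) = - \frac{8 i e^{\frac{3 \omega}{2}}}{561}
  Res_{z = 7 i} g(z) = \frac{4 i e^{7 \omega}}{1309}
  F(ω) = 2πi·ΣRes = \frac{8 \pi \left(14 e^{\frac{3 \omega}{2}} - 3 e^{7 \omega}\right)}{3927}

Both cases combine into a single formula in |ω|:

F(ω) = - \frac{8 \pi e^{- 7 \left|{\omega}\right|}}{1309} + \frac{16 \pi e^{- \frac{3 \left|{\omega}\right|}{2}}}{561}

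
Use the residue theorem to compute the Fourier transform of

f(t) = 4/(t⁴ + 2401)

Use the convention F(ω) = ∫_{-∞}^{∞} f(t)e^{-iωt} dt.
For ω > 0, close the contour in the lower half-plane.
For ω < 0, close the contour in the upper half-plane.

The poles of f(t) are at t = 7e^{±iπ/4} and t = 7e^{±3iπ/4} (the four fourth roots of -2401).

Let g(z) = f(z)e^{-iωz}; for large |z| the factor e^{-iωz} decays in the lower half-plane when ω > 0 and in the upper half-plane when ω < 0.

Case ω > 0 (lower half-plane, clockwise contour ⇒ F(ω) = -2πi·ΣRes):
  Res_{z = - \frac{7 \sqrt{2}}{2} - \frac{7 \sqrt{2} i}{2}} g(z) = \frac{\sqrt{2} i \left(1 - i\right) e^{\frac{7 \sqrt{2} \omega \left(-1 + i\right)}{2}}}{686}
  Res_{z = \frac{7 \sqrt{2}}{2} - \frac{7 \sqrt{2} i}{2}} g(z) = \frac{\sqrt{2} i \left(1 + i\right) e^{- \frac{7 \sqrt{2} \omega \left(1 + i\right)}{2}}}{686}
  F(ω) = -2πi·ΣRes = \frac{\sqrt{2} \pi \left(\left(1 - i\right) e^{7 \sqrt{2} i \omega} + 1 + i\right) e^{- \frac{7 \sqrt{2} \omega \left(1 + i\right)}{2}}}{343} = \frac{4 \pi e^{- \frac{7 \sqrt{2} \omega}{2}} \sin{\left(\frac{7 \sqrt{2} \omega}{2} + \frac{\pi}{4} \right)}}{343}

Case ω < 0 (upper half-plane, counterclockwise contour ⇒ F(ω) = +2πi·ΣRes):
  Res_{z = \frac{7 \sqrt{2}}{2} + \frac{7 \sqrt{2} i}{2}} g(z) = \frac{\sqrt{2} i \left(-1 + i\right) e^{\frac{7 \sqrt{2} \omega \left(1 - i\right)}{2}}}{686}
  Res_{z = - \frac{7 \sqrt{2}}{2} + \frac{7 \sqrt{2} i}{2}} g(z) = \frac{\sqrt{2} \left(1 - i\right) e^{\frac{7 \sqrt{2} \omega \left(1 + i\right)}{2}}}{686}
  F(ω) = 2πi·ΣRes = - \frac{\sqrt{2} i \pi \left(i \left(1 - i\right) e^{\frac{7 \sqrt{2} \omega \left(1 - i\right)}{2}} - \left(1 - i\right) e^{\frac{7 \sqrt{2} \omega \left(1 + i\right)}{2}}\right)}{343} = \frac{4 \pi e^{\frac{7 \sqrt{2} \omega}{2}} \cos{\left(\frac{7 \sqrt{2} \omega}{2} + \frac{\pi}{4} \right)}}{343}

Both cases combine into a single formula in |ω|:

F(ω) = \frac{4 \pi e^{- \frac{7 \sqrt{2} \left|{\omega}\right|}{2}} \sin{\left(\frac{7 \sqrt{2} \left|{\omega}\right|}{2} + \frac{\pi}{4} \right)}}{343}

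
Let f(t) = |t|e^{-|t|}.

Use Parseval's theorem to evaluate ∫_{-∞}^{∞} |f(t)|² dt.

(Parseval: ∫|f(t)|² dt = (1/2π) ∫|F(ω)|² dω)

∫|f(t)|² dt = \frac{1}{2}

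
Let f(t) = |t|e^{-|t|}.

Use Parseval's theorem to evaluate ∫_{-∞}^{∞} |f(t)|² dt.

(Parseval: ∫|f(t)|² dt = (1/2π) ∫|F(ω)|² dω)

∫|f(t)|² dt = \frac{1}{2}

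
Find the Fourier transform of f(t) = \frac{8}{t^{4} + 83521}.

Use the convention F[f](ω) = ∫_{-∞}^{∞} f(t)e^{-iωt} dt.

F(ω) = \frac{8 \pi e^{- \frac{17 \sqrt{2} \left|{\omega}\right|}{2}} \sin{\left(\frac{17 \sqrt{2} \left|{\omega}\right|}{2} + \frac{\pi}{4} \right)}}{4913}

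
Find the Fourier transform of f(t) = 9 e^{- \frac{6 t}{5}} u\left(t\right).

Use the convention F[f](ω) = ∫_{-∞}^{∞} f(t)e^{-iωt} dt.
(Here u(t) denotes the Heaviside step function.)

F(ω) = \frac{45}{5 i \omega + 6}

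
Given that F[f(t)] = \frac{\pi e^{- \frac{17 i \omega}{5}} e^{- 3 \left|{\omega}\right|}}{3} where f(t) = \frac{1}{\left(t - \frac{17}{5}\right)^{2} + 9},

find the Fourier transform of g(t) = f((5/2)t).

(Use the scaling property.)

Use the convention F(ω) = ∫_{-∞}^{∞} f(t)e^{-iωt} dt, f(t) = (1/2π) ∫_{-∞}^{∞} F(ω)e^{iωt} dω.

F[g](ω) = \frac{2 \pi e^{- \frac{34 i \omega}{25} - \frac{6 \left|{\omega}\right|}{5}}}{15}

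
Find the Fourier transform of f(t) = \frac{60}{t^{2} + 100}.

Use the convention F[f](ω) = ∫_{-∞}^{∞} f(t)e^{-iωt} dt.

F(ω) = 6 \pi e^{- 10 \left|{\omega}\right|}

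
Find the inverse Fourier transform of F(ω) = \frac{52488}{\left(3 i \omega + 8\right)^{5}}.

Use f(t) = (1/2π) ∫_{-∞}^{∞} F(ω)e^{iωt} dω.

f(t) = 9 t^{4} e^{- \frac{8 t}{3}} u\left(t\right)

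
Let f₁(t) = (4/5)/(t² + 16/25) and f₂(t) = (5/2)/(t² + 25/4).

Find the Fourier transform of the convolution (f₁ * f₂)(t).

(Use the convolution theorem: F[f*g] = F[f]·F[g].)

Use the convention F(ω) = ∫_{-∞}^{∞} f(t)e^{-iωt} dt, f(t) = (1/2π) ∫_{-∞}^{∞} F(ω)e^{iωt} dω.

F[f₁*f₂](ω) = \pi^{2} e^{- \frac{33 \left|{\omega}\right|}{10}}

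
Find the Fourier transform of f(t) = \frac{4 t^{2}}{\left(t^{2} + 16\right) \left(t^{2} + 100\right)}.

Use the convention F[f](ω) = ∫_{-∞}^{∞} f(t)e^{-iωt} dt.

F(ω) = \frac{2 \pi \left(5 - 2 e^{6 \left|{\omega}\right|}\right) e^{- 10 \left|{\omega}\right|}}{21}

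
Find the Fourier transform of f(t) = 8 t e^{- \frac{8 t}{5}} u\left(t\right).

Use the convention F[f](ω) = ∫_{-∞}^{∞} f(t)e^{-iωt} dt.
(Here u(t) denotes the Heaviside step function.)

F(ω) = \frac{200}{\left(5 i \omega + 8\right)^{2}}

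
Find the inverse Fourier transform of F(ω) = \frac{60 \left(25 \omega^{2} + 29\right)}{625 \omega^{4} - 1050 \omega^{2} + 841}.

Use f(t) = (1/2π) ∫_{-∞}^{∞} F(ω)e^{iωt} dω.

f(t) = 3 e^{- \frac{2 \left|{t}\right|}{5}} \cos{\left(\left|{t}\right| \right)}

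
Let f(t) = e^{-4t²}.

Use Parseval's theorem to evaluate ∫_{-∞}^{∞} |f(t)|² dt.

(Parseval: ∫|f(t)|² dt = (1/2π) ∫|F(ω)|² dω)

∫|f(t)|² dt = \frac{\sqrt{2} \sqrt{\pi}}{4}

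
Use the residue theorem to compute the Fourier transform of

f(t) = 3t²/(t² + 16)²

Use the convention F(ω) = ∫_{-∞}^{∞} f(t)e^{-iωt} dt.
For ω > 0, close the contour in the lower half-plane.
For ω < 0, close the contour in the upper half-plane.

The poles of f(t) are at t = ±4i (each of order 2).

Let g(z) = f(z)e^{-iωz}; for large |z| the factor e^{-iωz} decays in the lower half-plane when ω > 0 and in the upper half-plane when ω < 0.

Case ω > 0 (lower half-plane, clockwise contour ⇒ F(ω) = -2πi·ΣRes):
  Res_{z = - 4 i} g(z) = \frac{3 i \left(1 - 4 \omega\right) e^{- 4 \omega}}{16} (pole of order 2)
  F(ω) = -2πi·ΣRes = \frac{3 \pi \left(1 - 4 \omega\right) e^{- 4 \omega}}{8}

Case ω < 0 (upper half-plane, counterclockwise contour ⇒ F(ω) = +2πi·ΣRes):
  Res_{z = 4 i} g(z) = \frac{3 i \left(- 4 \omega - 1\right) e^{4 \omega}}{16} (pole of order 2)
  F(ω) = 2πi·ΣRes = \frac{3 \pi \left(4 \omega + 1\right) e^{4 \omega}}{8}

Both cases combine into a single formula in |ω|:

F(ω) = \frac{3 \pi \left(1 - 4 \left|{\omega}\right|\right) e^{- 4 \left|{\omega}\right|}}{8}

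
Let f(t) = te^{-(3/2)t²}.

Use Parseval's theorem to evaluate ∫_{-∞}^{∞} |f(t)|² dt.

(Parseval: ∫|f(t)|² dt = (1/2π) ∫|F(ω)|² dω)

∫|f(t)|² dt = \frac{\sqrt{3} \sqrt{\pi}}{18}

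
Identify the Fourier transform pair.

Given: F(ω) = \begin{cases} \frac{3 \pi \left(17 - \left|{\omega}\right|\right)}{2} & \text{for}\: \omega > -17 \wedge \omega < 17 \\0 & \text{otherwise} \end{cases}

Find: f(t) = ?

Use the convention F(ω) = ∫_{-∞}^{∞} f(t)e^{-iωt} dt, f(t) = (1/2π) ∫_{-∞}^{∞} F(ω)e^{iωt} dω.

f(t) = \frac{3 \sin^{2}{\left(\frac{17 t}{2} \right)}}{t^{2}}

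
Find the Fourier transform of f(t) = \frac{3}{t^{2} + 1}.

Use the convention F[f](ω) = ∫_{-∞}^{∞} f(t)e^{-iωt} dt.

F(ω) = 3 \pi e^{- \left|{\omega}\right|}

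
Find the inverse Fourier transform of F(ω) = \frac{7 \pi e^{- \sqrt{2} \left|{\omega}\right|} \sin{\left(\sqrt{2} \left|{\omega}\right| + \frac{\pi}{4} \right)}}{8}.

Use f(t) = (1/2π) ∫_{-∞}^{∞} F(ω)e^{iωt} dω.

f(t) = \frac{7}{t^{4} + 16}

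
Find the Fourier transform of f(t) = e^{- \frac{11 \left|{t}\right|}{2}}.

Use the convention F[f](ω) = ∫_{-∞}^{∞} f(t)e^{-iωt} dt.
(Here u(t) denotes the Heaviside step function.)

F(ω) = \frac{44}{4 \omega^{2} + 121}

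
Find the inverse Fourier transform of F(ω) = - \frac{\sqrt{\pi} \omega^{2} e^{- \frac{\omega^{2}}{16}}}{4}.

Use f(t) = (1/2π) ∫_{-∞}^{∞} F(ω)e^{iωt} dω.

f(t) = 2 \left(16 t^{2} - 2\right) e^{- 4 t^{2}}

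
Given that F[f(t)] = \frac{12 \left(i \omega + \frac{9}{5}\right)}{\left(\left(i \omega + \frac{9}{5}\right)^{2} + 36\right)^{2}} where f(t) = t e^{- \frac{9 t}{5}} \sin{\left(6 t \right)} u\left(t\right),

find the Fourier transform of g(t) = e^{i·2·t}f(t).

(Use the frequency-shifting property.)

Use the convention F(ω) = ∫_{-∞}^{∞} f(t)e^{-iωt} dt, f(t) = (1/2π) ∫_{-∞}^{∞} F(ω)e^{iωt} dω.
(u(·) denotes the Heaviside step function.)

F[g](ω) = \frac{1500 \left(5 i \left(\omega - 2\right) + 9\right)}{\left(\left(5 i \left(\omega - 2\right) + 9\right)^{2} + 900\right)^{2}}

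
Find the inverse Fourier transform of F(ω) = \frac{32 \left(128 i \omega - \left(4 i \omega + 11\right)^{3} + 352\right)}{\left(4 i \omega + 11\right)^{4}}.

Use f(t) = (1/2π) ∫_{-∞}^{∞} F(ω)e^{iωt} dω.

f(t) = 8 \left(t^{2} - 1\right) e^{- \frac{11 t}{4}} u\left(t\right)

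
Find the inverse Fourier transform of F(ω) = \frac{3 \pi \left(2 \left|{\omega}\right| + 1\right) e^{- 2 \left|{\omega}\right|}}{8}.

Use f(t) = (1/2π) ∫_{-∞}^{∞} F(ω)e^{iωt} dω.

f(t) = \frac{6}{\left(t^{2} + 4\right)^{2}}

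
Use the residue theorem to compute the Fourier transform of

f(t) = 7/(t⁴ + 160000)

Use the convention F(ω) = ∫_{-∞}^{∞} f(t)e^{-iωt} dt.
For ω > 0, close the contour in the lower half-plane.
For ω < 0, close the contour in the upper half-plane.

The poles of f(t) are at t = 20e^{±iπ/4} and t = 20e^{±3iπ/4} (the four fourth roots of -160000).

Let g(z) = f(z)e^{-iωz}; for large |z| the factor e^{-iωz} decays in the lower half-plane when ω > 0 and in the upper half-plane when ω < 0.

Case ω > 0 (lower half-plane, clockwise contour ⇒ F(ω) = -2πi·ΣRes):
  Res_{z = - 10 \sqrt{2} - 10 \sqrt{2} i} g(z) = \frac{7 \sqrt{2} i \left(1 - i\right) e^{10 \sqrt{2} \omega \left(-1 + i\right)}}{64000}
  Res_{z = 10 \sqrt{2} - 10 \sqrt{2} i} g(z) = \frac{7 \sqrt{2} i \left(1 + i\right) e^{- 10 \sqrt{2} \omega \left(1 + i\right)}}{64000}
  F(ω) = -2πi·ΣRes = \frac{7 \sqrt{2} \pi \left(1 - i\right) \left(e^{20 \sqrt{2} i \omega} + i\right) e^{- 10 \sqrt{2} \omega \left(1 + i\right)}}{32000} = \frac{7 \pi e^{- 10 \sqrt{2} \omega} \sin{\left(10 \sqrt{2} \omega + \frac{\pi}{4} \right)}}{8000}

Case ω < 0 (upper half-plane, counterclockwise contour ⇒ F(ω) = +2πi·ΣRes):
  Res_{z = 10 \sqrt{2} + 10 \sqrt{2} i} g(z) = \frac{7 \sqrt{2} i \left(-1 + i\right) e^{10 \sqrt{2} \omega \left(1 - i\right)}}{64000}
  Res_{z = - 10 \sqrt{2} + 10 \sqrt{2} i} g(z) = \frac{7 \sqrt{2} \left(1 - i\right) e^{10 \sqrt{2} \omega \left(1 + i\right)}}{64000}
  F(ω) = 2πi·ΣRes = - \frac{7 \sqrt{2} i \pi \left(i \left(1 - i\right) e^{10 \sqrt{2} \omega \left(1 - i\right)} - \left(1 - i\right) e^{10 \sqrt{2} \omega \left(1 + i\right)}\right)}{32000} = \frac{7 \pi e^{10 \sqrt{2} \omega} \cos{\left(10 \sqrt{2} \omega + \frac{\pi}{4} \right)}}{8000}

Both cases combine into a single formula in |ω|:

F(ω) = \frac{7 \pi e^{- 10 \sqrt{2} \left|{\omega}\right|} \sin{\left(10 \sqrt{2} \left|{\omega}\right| + \frac{\pi}{4} \right)}}{8000}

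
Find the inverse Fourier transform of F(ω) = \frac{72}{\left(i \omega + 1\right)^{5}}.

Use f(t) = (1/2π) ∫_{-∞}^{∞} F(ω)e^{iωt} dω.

f(t) = 3 t^{4} e^{- t} u\left(t\right)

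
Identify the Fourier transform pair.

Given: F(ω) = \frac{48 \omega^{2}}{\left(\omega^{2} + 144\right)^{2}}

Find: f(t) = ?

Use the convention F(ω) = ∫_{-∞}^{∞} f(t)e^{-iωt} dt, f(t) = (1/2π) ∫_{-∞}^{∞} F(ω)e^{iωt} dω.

f(t) = \left(1 - 12 \left|{t}\right|\right) e^{- 12 \left|{t}\right|}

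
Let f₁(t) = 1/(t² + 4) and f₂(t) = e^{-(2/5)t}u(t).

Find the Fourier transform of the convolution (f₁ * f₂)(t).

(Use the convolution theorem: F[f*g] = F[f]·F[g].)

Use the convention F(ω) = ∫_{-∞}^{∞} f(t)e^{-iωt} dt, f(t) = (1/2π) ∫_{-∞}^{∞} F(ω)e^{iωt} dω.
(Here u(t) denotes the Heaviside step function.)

F[f₁*f₂](ω) = \frac{5 \pi e^{- 2 \left|{\omega}\right|}}{2 \left(5 i \omega + 2\right)}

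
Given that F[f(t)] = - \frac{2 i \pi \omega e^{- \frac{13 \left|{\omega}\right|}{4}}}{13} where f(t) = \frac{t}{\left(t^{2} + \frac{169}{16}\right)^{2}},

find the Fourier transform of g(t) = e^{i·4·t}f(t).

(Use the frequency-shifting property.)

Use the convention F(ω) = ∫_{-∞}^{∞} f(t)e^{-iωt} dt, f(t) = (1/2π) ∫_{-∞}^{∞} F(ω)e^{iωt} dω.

F[g](ω) = \frac{2 i \pi \left(4 - \omega\right) e^{- \frac{13 \left|{\omega - 4}\right|}{4}}}{13}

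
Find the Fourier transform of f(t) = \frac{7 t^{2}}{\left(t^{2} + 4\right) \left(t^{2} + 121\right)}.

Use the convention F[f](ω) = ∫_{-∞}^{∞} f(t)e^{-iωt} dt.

F(ω) = \frac{7 \pi \left(11 - 2 e^{9 \left|{\omega}\right|}\right) e^{- 11 \left|{\omega}\right|}}{117}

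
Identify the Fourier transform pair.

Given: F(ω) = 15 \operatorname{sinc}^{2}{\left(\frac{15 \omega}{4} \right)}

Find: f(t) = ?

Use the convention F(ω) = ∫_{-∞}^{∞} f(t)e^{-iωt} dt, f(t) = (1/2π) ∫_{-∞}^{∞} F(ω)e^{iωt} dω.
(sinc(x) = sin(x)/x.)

f(t) = 2 \left(\begin{cases} 1 - \frac{2 \left|{t}\right|}{15} & \text{for}\: \left|{t}\right| < \frac{15}{2} \\0 & \text{otherwise} \end{cases}\right)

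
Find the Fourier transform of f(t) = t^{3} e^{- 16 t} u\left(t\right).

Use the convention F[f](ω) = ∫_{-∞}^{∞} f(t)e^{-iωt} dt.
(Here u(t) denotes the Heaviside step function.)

F(ω) = \frac{6}{\left(i \omega + 16\right)^{4}}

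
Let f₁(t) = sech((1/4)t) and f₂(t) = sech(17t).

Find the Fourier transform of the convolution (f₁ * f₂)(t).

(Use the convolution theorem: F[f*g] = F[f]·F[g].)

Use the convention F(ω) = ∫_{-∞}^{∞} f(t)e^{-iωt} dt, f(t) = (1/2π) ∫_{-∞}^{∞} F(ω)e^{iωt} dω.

F[f₁*f₂](ω) = \frac{4 \pi^{2}}{17 \cosh{\left(\frac{\pi \omega}{34} \right)} \cosh{\left(2 \pi \omega \right)}}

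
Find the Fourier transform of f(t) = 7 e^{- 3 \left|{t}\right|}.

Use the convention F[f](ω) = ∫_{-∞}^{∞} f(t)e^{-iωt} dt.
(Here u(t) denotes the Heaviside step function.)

F(ω) = \frac{42}{\omega^{2} + 9}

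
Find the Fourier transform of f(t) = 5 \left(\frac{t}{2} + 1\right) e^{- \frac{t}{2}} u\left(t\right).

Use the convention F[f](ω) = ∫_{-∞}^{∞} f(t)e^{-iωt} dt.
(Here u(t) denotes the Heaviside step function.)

F(ω) = \frac{20 \left(- i \omega - 1\right)}{4 \omega^{2} - 4 i \omega - 1}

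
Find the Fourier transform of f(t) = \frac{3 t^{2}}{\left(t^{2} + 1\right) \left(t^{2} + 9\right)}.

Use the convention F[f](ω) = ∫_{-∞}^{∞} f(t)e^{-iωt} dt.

F(ω) = \frac{3 \pi \left(3 - e^{2 \left|{\omega}\right|}\right) e^{- 3 \left|{\omega}\right|}}{8}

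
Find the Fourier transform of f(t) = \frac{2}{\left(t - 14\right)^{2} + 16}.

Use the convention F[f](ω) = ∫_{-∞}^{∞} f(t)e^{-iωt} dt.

F(ω) = \frac{\pi e^{- 14 i \omega - 4 \left|{\omega}\right|}}{2}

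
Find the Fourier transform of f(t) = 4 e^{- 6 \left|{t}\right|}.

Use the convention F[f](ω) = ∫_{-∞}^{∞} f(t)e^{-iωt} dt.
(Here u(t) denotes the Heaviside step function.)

F(ω) = \frac{48}{\omega^{2} + 36}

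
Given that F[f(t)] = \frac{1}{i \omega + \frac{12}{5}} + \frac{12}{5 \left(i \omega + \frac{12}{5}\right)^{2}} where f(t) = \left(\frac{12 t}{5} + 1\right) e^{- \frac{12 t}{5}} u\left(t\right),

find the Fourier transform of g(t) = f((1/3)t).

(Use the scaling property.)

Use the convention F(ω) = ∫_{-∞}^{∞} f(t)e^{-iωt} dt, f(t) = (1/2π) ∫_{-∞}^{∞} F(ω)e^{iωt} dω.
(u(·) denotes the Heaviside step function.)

F[g](ω) = \frac{5 \left(- 5 i \omega - 8\right)}{25 \omega^{2} - 40 i \omega - 16}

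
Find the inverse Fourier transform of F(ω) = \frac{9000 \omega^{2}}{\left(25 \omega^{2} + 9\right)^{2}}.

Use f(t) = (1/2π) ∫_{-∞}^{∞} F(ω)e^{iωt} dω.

f(t) = 6 \left(1 - \frac{3 \left|{t}\right|}{5}\right) e^{- \frac{3 \left|{t}\right|}{5}}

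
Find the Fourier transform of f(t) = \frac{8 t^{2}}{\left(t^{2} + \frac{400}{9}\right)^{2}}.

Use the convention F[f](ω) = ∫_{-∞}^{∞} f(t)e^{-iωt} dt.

F(ω) = \frac{\pi \left(3 - 20 \left|{\omega}\right|\right) e^{- \frac{20 \left|{\omega}\right|}{3}}}{5}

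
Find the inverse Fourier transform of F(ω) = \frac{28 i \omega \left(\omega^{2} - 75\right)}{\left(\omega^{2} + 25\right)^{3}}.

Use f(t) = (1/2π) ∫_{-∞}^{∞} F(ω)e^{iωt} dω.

f(t) = 7 t e^{- 5 \left|{t}\right|} \left|{t}\right|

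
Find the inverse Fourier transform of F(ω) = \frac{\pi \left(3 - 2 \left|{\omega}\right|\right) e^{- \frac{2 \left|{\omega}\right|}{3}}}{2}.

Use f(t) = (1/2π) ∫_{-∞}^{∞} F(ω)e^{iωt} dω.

f(t) = \frac{2 t^{2}}{\left(t^{2} + \frac{4}{9}\right)^{2}}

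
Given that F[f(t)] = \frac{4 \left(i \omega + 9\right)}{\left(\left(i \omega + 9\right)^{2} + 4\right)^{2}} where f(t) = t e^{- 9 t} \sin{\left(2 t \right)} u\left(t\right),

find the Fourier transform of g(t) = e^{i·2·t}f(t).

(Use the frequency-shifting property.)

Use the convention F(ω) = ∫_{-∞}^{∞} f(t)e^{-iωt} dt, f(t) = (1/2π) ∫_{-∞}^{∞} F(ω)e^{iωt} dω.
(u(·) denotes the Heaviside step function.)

F[g](ω) = \frac{4 \left(i \left(\omega - 2\right) + 9\right)}{\left(\left(i \left(\omega - 2\right) + 9\right)^{2} + 4\right)^{2}}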